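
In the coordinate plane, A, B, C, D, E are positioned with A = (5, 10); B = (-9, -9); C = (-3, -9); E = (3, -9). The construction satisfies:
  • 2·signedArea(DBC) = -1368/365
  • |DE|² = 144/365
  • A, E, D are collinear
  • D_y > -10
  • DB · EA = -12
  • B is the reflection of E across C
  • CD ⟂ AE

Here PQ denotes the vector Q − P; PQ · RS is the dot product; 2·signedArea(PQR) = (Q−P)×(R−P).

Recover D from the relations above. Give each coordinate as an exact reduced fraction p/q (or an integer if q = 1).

1. D_x = 1071/365  [A, E, D are collinear ∩ CD ⟂ AE]
2. D_y = -3513/365  [A, E, D are collinear ∩ CD ⟂ AE]
   → D = (1071/365, -3513/365)

D = (1071/365, -3513/365)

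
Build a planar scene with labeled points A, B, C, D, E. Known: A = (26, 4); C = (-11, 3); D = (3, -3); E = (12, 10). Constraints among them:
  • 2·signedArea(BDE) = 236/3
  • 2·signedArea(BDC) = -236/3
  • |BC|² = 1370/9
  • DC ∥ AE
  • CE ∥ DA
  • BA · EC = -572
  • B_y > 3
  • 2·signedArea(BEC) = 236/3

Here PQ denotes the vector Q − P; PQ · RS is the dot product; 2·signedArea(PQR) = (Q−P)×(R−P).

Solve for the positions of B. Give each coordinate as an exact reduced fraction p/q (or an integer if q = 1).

B = (4/3, 10/3)

1. B_x = 4/3  [2·signedArea(BEC) = 236/3 ∩ 2·signedArea(BDC) = -236/3]
2. B_y = 10/3  [2·signedArea(BEC) = 236/3 ∩ 2·signedArea(BDC) = -236/3]
   → B = (4/3, 10/3)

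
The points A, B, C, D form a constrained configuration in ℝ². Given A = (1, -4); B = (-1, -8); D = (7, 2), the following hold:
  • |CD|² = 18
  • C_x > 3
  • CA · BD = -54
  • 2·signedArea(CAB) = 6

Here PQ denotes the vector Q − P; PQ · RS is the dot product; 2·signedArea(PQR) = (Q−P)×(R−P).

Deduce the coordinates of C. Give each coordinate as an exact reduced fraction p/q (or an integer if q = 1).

1. C_x = 4  [2·signedArea(CAB) = 6 ∩ CA · BD = -54]
2. C_y = -1  [2·signedArea(CAB) = 6 ∩ CA · BD = -54]
   → C = (4, -1)

C = (4, -1)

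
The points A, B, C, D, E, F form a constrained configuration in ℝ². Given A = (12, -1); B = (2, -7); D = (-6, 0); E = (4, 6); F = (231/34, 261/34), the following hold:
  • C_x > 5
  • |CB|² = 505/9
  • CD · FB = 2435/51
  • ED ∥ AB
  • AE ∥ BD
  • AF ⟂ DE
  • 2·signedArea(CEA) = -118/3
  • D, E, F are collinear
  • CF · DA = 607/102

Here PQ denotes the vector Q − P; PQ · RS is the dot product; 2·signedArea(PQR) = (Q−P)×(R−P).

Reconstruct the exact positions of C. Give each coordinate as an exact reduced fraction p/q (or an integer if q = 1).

C = (6, -2/3)

1. C_x = 6  [CF · DA = 607/102 ∩ CD · FB = 2435/51]
2. C_y = -2/3  [CF · DA = 607/102 ∩ CD · FB = 2435/51]
   → C = (6, -2/3)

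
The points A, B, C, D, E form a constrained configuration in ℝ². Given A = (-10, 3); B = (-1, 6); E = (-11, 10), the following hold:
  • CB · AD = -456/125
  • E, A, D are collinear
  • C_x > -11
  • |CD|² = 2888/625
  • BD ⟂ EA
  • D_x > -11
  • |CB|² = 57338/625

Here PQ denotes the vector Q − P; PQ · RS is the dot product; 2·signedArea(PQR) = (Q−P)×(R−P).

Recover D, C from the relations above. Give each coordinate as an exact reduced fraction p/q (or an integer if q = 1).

1. D_x = -256/25  [E, A, D are collinear ∩ BD ⟂ EA]
2. D_y = 117/25  [E, A, D are collinear ∩ BD ⟂ EA]
   → D = (-256/25, 117/25)
3. C_x = -1318/125  [line 6/25·x + -42/25·y + 1746/125 = 0 ∩ |CD|² = 2888/625]
4. C_y = 851/125  [line 6/25·x + -42/25·y + 1746/125 = 0 ∩ |CD|² = 2888/625]
   → C = (-1318/125, 851/125)

C = (-1318/125, 851/125)
D = (-256/25, 117/25)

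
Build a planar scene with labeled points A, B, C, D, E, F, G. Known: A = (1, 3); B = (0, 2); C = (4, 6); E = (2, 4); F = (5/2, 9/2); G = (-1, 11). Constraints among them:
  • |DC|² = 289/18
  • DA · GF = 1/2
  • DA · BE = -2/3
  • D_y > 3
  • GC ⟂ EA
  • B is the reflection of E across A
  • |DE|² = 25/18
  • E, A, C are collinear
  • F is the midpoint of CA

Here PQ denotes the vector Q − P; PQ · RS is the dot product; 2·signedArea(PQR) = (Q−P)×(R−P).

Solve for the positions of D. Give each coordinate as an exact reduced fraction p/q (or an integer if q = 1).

1. D_x = 7/6  [DA · GF = 1/2 ∩ DA · BE = -2/3]
2. D_y = 19/6  [DA · GF = 1/2 ∩ DA · BE = -2/3]
   → D = (7/6, 19/6)

D = (7/6, 19/6)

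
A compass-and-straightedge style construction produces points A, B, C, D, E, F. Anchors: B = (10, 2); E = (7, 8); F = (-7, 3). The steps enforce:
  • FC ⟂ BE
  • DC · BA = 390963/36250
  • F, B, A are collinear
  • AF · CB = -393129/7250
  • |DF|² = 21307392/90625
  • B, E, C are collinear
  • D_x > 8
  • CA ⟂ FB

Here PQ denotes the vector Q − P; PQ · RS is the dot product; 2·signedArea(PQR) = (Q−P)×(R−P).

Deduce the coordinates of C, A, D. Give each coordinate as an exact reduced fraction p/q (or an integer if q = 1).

1. C_x = 31/5  [B, E, C are collinear ∩ FC ⟂ BE]
2. C_y = 48/5  [B, E, C are collinear ∩ FC ⟂ BE]
   → C = (31/5, 48/5)
3. A_x = 8363/1450  [F, B, A are collinear ∩ CA ⟂ FB]
4. A_y = 3261/1450  [F, B, A are collinear ∩ CA ⟂ FB]
   → A = (8363/1450, 3261/1450)
5. D_x = 30113/3625  [line 6137/1450·x + -361/1450·y + -627779/18125 = 0 ∩ |DF|² = 21307392/90625]
6. D_y = 7611/3625  [line 6137/1450·x + -361/1450·y + -627779/18125 = 0 ∩ |DF|² = 21307392/90625]
   → D = (30113/3625, 7611/3625)

A = (8363/1450, 3261/1450)
C = (31/5, 48/5)
D = (30113/3625, 7611/3625)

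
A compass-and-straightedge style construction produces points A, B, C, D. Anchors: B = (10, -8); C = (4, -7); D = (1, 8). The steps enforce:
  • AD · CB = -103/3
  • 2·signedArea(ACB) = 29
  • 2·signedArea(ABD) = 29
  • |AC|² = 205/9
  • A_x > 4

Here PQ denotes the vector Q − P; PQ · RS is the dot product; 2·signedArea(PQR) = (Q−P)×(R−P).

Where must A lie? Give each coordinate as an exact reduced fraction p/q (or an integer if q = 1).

1. A_x = 5  [2·signedArea(ABD) = 29 ∩ AD · CB = -103/3]
2. A_y = -7/3  [2·signedArea(ABD) = 29 ∩ AD · CB = -103/3]
   → A = (5, -7/3)

A = (5, -7/3)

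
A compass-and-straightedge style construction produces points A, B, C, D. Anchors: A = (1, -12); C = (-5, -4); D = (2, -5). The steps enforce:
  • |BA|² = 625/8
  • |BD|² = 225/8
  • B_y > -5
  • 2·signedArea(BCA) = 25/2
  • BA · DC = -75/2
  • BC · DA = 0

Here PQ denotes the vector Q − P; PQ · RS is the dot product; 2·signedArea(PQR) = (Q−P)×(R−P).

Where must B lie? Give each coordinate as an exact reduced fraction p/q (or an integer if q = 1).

B = (-13/4, -17/4)

1. B_x = -13/4  [BC · DA = 0 ∩ BA · DC = -75/2]
2. B_y = -17/4  [BC · DA = 0 ∩ BA · DC = -75/2]
   → B = (-13/4, -17/4)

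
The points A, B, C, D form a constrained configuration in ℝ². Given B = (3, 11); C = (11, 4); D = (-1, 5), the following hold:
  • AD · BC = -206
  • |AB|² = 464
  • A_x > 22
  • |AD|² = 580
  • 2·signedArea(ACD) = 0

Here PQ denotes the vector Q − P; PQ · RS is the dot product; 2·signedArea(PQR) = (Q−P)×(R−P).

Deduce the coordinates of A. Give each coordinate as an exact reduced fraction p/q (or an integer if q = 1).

A = (23, 3)

1. A_x = 23  [2·signedArea(ACD) = 0 ∩ AD · BC = -206]
2. A_y = 3  [2·signedArea(ACD) = 0 ∩ AD · BC = -206]
   → A = (23, 3)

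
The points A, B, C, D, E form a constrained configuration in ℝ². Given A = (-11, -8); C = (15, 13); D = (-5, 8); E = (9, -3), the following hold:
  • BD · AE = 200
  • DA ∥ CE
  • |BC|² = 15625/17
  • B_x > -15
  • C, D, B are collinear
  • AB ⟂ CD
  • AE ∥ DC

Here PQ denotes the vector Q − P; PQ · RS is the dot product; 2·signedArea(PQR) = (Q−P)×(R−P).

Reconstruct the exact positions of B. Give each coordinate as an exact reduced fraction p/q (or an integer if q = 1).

1. B_x = -245/17  [C, D, B are collinear ∩ AB ⟂ CD]
2. B_y = 96/17  [C, D, B are collinear ∩ AB ⟂ CD]
   → B = (-245/17, 96/17)

B = (-245/17, 96/17)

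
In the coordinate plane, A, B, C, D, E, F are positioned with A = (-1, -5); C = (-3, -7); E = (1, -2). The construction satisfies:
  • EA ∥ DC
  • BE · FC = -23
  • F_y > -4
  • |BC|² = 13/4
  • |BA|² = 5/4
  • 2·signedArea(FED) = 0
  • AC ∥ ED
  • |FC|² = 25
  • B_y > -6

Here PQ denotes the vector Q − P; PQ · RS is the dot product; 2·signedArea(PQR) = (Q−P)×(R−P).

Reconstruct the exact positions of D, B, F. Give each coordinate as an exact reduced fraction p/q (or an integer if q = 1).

B = (-2, -11/2)
D = (-1, -4)
F = (0, -3)

1. D_x = -1  [EA ∥ DC ∩ AC ∥ ED]
2. D_y = -4  [EA ∥ DC ∩ AC ∥ ED]
   → D = (-1, -4)
3. F_x = 0  [line 2·x + -2·y + -6 = 0 ∩ |FC|² = 25]
4. F_y = -3  [line 2·x + -2·y + -6 = 0 ∩ |FC|² = 25]
   → F = (0, -3)
5. B_x = -2  [line 3·x + 4·y + 28 = 0 ∩ |BA|² = 5/4]
6. B_y = -11/2  [line 3·x + 4·y + 28 = 0 ∩ |BA|² = 5/4]
   → B = (-2, -11/2)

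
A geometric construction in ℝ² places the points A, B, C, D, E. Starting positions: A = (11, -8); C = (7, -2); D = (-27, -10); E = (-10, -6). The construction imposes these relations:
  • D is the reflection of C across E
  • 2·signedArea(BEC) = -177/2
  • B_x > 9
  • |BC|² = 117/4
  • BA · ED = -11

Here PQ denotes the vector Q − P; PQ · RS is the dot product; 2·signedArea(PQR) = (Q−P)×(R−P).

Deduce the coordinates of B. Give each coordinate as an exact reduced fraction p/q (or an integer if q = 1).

B = (10, -13/2)

1. B_x = 10  [BA · ED = -11 ∩ 2·signedArea(BEC) = -177/2]
2. B_y = -13/2  [BA · ED = -11 ∩ 2·signedArea(BEC) = -177/2]
   → B = (10, -13/2)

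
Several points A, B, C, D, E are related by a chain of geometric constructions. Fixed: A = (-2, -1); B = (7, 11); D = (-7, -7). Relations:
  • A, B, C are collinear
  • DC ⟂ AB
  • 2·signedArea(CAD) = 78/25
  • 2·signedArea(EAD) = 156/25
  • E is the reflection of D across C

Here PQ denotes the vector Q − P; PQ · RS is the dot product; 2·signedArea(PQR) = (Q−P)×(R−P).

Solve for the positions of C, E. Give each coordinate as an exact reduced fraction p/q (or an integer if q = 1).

C = (-167/25, -181/25)
E = (-159/25, -187/25)

1. C_x = -167/25  [A, B, C are collinear ∩ DC ⟂ AB]
2. C_y = -181/25  [A, B, C are collinear ∩ DC ⟂ AB]
   → C = (-167/25, -181/25)
3. E_x = -159/25  [E is the reflection of D across C]
4. E_y = -187/25  [E is the reflection of D across C]
   → E = (-159/25, -187/25)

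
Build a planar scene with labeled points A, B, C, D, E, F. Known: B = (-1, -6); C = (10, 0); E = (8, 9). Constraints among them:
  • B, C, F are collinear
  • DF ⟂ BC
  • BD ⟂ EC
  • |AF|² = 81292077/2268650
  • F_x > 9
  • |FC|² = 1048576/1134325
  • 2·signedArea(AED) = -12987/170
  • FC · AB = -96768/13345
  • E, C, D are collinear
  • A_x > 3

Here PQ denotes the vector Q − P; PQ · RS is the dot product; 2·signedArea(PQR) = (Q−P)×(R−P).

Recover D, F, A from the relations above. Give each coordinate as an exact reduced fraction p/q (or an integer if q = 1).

1. D_x = 914/85  [E, C, D are collinear ∩ BD ⟂ EC]
2. D_y = -288/85  [E, C, D are collinear ∩ BD ⟂ EC]
   → D = (914/85, -288/85)
3. F_x = 122186/13345  [B, C, F are collinear ∩ DF ⟂ BC]
4. F_y = -6144/13345  [B, C, F are collinear ∩ DF ⟂ BC]
   → F = (122186/13345, -6144/13345)
5. A_x = 7/2  [2·signedArea(AED) = -12987/170 ∩ FC · AB = -96768/13345]
6. A_y = 3/2  [2·signedArea(AED) = -12987/170 ∩ FC · AB = -96768/13345]
   → A = (7/2, 3/2)

A = (7/2, 3/2)
D = (914/85, -288/85)
F = (122186/13345, -6144/13345)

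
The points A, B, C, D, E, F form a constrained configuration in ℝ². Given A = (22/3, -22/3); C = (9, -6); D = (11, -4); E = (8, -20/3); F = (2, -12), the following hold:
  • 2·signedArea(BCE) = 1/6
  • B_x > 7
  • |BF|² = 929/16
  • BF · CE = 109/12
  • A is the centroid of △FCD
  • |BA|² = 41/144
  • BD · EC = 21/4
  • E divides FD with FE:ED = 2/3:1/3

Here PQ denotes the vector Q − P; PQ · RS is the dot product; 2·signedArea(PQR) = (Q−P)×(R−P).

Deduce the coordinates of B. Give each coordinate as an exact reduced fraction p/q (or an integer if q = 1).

1. B_x = 31/4  [BF · CE = 109/12 ∩ 2·signedArea(BCE) = 1/6]
2. B_y = -7  [BF · CE = 109/12 ∩ 2·signedArea(BCE) = 1/6]
   → B = (31/4, -7)

B = (31/4, -7)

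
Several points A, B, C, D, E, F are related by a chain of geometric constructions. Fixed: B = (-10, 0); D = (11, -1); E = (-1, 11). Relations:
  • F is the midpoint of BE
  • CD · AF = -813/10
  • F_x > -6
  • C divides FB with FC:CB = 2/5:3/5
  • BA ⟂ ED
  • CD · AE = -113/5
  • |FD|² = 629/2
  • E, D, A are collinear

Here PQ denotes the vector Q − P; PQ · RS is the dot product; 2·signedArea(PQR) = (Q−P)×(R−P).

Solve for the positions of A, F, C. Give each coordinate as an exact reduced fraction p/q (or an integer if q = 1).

A = (0, 10)
C = (-73/10, 33/10)
F = (-11/2, 11/2)

1. A_x = 0  [E, D, A are collinear ∩ BA ⟂ ED]
2. A_y = 10  [E, D, A are collinear ∩ BA ⟂ ED]
   → A = (0, 10)
3. F_x = -11/2  [F is the midpoint of BE]
4. F_y = 11/2  [F is the midpoint of BE]
   → F = (-11/2, 11/2)
5. C_x = -73/10  [C divides FB with FC:CB = 2/5:3/5]
6. C_y = 33/10  [C divides FB with FC:CB = 2/5:3/5]
   → C = (-73/10, 33/10)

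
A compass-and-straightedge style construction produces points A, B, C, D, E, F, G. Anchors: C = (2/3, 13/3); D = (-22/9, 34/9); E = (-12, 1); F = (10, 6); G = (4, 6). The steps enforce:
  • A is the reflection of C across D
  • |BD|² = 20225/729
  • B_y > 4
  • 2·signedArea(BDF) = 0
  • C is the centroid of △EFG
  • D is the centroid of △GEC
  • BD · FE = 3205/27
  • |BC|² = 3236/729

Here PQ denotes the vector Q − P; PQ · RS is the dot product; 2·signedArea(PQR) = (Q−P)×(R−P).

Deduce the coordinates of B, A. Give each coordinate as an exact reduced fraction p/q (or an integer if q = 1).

1. B_x = 74/27  [2·signedArea(BDF) = 0 ∩ BD · FE = 3205/27]
2. B_y = 127/27  [2·signedArea(BDF) = 0 ∩ BD · FE = 3205/27]
   → B = (74/27, 127/27)
3. A_x = -50/9  [A is the reflection of C across D]
4. A_y = 29/9  [A is the reflection of C across D]
   → A = (-50/9, 29/9)

A = (-50/9, 29/9)
B = (74/27, 127/27)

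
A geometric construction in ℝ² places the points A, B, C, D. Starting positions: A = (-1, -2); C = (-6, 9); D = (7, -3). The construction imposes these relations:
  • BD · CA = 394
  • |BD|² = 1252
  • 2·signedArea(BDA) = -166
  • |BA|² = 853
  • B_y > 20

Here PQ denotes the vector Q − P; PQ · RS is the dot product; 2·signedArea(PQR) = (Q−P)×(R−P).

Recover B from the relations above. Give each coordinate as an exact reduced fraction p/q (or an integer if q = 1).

1. B_x = -19  [2·signedArea(BDA) = -166 ∩ BD · CA = 394]
2. B_y = 21  [2·signedArea(BDA) = -166 ∩ BD · CA = 394]
   → B = (-19, 21)

B = (-19, 21)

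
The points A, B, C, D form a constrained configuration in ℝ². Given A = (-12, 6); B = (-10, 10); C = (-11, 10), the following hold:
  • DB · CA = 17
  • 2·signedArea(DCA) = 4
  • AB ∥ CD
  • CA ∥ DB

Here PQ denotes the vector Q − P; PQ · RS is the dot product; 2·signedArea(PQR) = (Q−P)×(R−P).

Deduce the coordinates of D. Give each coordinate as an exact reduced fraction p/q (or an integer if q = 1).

1. D_x = -9  [CA ∥ DB ∩ AB ∥ CD]
2. D_y = 14  [CA ∥ DB ∩ AB ∥ CD]
   → D = (-9, 14)

D = (-9, 14)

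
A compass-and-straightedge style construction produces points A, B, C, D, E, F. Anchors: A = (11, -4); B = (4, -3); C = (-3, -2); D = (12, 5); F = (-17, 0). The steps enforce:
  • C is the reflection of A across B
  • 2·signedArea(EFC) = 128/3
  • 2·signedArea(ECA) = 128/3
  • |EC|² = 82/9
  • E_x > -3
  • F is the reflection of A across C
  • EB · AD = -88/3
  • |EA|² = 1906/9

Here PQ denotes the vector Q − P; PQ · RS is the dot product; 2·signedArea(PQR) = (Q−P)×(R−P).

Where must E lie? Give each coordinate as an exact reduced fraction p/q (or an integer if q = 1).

E = (-8/3, 1)

1. E_x = -8/3  [2·signedArea(ECA) = 128/3 ∩ EB · AD = -88/3]
2. E_y = 1  [2·signedArea(ECA) = 128/3 ∩ EB · AD = -88/3]
   → E = (-8/3, 1)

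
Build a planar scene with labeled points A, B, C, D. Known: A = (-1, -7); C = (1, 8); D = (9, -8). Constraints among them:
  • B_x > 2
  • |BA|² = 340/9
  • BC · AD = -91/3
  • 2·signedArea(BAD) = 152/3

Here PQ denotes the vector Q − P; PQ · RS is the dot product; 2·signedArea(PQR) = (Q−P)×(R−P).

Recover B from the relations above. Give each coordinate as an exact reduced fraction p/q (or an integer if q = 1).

B = (3, -7/3)

1. B_x = 3  [2·signedArea(BAD) = 152/3 ∩ BC · AD = -91/3]
2. B_y = -7/3  [2·signedArea(BAD) = 152/3 ∩ BC · AD = -91/3]
   → B = (3, -7/3)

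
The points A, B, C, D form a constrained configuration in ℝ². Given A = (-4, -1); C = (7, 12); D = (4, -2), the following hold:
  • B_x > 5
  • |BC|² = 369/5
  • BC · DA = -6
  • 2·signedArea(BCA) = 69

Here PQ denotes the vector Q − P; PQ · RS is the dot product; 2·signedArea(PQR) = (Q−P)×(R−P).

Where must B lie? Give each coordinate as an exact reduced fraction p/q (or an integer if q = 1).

B = (26/5, 18/5)

1. B_x = 26/5  [BC · DA = -6 ∩ 2·signedArea(BCA) = 69]
2. B_y = 18/5  [BC · DA = -6 ∩ 2·signedArea(BCA) = 69]
   → B = (26/5, 18/5)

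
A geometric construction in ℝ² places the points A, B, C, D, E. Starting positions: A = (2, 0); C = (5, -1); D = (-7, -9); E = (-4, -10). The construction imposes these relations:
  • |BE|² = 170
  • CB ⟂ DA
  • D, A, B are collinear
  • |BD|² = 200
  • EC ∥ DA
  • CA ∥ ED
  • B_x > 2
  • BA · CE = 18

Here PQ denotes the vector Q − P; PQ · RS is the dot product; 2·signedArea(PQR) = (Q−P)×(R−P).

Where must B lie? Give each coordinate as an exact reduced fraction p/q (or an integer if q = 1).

1. B_x = 3  [D, A, B are collinear ∩ CB ⟂ DA]
2. B_y = 1  [D, A, B are collinear ∩ CB ⟂ DA]
   → B = (3, 1)

B = (3, 1)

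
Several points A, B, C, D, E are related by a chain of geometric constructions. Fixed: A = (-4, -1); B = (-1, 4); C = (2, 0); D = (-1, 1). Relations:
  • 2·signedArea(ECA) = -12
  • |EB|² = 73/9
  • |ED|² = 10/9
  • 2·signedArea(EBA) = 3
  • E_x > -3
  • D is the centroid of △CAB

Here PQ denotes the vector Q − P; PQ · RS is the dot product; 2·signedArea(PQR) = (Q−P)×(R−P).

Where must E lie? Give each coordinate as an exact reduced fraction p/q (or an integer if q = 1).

1. E_x = -2  [2·signedArea(EBA) = 3 ∩ 2·signedArea(ECA) = -12]
2. E_y = 4/3  [2·signedArea(EBA) = 3 ∩ 2·signedArea(ECA) = -12]
   → E = (-2, 4/3)

E = (-2, 4/3)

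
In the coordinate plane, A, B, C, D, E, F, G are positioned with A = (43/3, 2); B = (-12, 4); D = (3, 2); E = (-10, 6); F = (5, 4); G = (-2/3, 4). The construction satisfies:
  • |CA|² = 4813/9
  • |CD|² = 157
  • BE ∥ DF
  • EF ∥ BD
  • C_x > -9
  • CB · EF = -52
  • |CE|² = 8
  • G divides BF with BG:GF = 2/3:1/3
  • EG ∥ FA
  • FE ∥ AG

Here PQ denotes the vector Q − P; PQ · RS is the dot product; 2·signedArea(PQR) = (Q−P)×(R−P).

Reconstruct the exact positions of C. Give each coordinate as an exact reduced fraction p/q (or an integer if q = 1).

1. C_x = -8  [line -15·x + 2·y + -136 = 0 ∩ |CD|² = 157]
2. C_y = 8  [line -15·x + 2·y + -136 = 0 ∩ |CD|² = 157]
   → C = (-8, 8)

C = (-8, 8)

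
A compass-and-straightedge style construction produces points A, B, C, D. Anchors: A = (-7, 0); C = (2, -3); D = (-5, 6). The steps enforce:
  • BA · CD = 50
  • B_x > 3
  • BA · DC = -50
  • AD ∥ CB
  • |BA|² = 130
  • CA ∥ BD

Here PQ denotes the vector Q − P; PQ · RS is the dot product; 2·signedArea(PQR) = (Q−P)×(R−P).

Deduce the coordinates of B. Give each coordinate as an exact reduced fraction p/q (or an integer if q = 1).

B = (4, 3)

1. B_x = 4  [CA ∥ BD ∩ AD ∥ CB]
2. B_y = 3  [CA ∥ BD ∩ AD ∥ CB]
   → B = (4, 3)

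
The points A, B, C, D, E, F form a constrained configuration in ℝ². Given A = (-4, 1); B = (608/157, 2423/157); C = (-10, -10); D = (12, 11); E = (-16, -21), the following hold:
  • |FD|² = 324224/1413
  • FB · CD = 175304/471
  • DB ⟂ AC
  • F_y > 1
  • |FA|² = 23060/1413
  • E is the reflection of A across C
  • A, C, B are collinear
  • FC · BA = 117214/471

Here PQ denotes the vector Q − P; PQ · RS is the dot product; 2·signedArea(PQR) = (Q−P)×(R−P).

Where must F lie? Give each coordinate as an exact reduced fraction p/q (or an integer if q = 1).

1. F_x = -20/471  [FB · CD = 175304/471 ∩ FC · BA = 117214/471]
2. F_y = 853/471  [FB · CD = 175304/471 ∩ FC · BA = 117214/471]
   → F = (-20/471, 853/471)

F = (-20/471, 853/471)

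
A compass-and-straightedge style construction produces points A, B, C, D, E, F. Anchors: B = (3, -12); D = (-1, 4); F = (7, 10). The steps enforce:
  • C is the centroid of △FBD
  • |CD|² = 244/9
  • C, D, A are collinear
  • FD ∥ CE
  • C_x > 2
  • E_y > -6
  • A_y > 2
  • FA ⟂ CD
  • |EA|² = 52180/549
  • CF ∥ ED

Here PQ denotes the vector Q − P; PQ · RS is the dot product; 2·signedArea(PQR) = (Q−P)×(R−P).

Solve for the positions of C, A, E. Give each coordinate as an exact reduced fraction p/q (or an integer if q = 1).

A = (47/61, 154/61)
C = (3, 2/3)
E = (-5, -16/3)

1. C_x = 3  [C is the centroid of △FBD]
2. C_y = 2/3  [C is the centroid of △FBD]
   → C = (3, 2/3)
3. A_x = 47/61  [C, D, A are collinear ∩ FA ⟂ CD]
4. A_y = 154/61  [C, D, A are collinear ∩ FA ⟂ CD]
   → A = (47/61, 154/61)
5. E_x = -5  [CF ∥ ED ∩ FD ∥ CE]
6. E_y = -16/3  [CF ∥ ED ∩ FD ∥ CE]
   → E = (-5, -16/3)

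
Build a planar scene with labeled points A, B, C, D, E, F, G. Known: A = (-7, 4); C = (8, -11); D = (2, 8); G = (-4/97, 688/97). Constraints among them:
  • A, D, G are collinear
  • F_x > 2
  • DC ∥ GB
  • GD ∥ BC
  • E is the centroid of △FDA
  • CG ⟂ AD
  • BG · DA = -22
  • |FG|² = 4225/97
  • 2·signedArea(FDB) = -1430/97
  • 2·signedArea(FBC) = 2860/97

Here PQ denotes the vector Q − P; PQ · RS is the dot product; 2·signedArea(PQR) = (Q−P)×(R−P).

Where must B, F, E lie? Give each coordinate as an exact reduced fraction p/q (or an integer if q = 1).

1. B_x = 578/97  [GD ∥ BC ∩ DC ∥ GB]
2. B_y = -1155/97  [GD ∥ BC ∩ DC ∥ GB]
   → B = (578/97, -1155/97)
3. F_x = 256/97  [2·signedArea(FDB) = -1430/97 ∩ 2·signedArea(FBC) = 2860/97]
4. F_y = 103/97  [2·signedArea(FDB) = -1430/97 ∩ 2·signedArea(FBC) = 2860/97]
   → F = (256/97, 103/97)
5. E_x = -229/291  [E is the centroid of △FDA]
6. E_y = 1267/291  [E is the centroid of △FDA]
   → E = (-229/291, 1267/291)

B = (578/97, -1155/97)
E = (-229/291, 1267/291)
F = (256/97, 103/97)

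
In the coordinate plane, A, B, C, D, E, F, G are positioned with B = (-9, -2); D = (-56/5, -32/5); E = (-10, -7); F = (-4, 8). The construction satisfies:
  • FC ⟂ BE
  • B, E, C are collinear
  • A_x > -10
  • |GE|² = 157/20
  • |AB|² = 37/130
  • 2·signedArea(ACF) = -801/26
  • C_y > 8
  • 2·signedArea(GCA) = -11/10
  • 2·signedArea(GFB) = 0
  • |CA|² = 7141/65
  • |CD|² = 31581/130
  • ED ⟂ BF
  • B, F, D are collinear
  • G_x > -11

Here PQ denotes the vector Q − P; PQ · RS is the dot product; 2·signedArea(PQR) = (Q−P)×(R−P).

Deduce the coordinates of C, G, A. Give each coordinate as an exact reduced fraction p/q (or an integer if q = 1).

1. C_x = -179/26  [B, E, C are collinear ∩ FC ⟂ BE]
2. C_y = 223/26  [B, E, C are collinear ∩ FC ⟂ BE]
   → C = (-179/26, 223/26)
3. G_x = -101/10  [line 10·x + -5·y + 80 = 0 ∩ |GE|² = 157/20]
4. G_y = -21/5  [line 10·x + -5·y + 80 = 0 ∩ |GE|² = 157/20]
   → G = (-101/10, -21/5)
5. A_x = -1217/130  [2·signedArea(ACF) = -801/26 ∩ 2·signedArea(GCA) = -11/10]
6. A_y = -209/130  [2·signedArea(ACF) = -801/26 ∩ 2·signedArea(GCA) = -11/10]
   → A = (-1217/130, -209/130)

A = (-1217/130, -209/130)
C = (-179/26, 223/26)
G = (-101/10, -21/5)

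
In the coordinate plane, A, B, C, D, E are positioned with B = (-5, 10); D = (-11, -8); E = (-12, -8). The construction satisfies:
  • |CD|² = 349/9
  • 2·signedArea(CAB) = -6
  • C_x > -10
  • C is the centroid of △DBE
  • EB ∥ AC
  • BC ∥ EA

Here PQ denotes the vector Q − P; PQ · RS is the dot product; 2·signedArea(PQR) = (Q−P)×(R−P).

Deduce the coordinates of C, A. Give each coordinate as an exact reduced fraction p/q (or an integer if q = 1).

A = (-49/3, -20)
C = (-28/3, -2)

1. C_x = -28/3  [C is the centroid of △DBE]
2. C_y = -2  [C is the centroid of △DBE]
   → C = (-28/3, -2)
3. A_x = -49/3  [EB ∥ AC ∩ BC ∥ EA]
4. A_y = -20  [EB ∥ AC ∩ BC ∥ EA]
   → A = (-49/3, -20)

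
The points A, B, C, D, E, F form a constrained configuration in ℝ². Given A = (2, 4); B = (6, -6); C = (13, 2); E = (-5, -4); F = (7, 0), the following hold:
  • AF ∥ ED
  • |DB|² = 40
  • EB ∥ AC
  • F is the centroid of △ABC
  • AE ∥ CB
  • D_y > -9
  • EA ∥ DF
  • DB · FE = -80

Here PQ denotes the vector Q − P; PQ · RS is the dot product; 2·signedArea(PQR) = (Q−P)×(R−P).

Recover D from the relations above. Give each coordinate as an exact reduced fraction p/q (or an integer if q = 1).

1. D_x = 0  [EA ∥ DF ∩ AF ∥ ED]
2. D_y = -8  [EA ∥ DF ∩ AF ∥ ED]
   → D = (0, -8)

D = (0, -8)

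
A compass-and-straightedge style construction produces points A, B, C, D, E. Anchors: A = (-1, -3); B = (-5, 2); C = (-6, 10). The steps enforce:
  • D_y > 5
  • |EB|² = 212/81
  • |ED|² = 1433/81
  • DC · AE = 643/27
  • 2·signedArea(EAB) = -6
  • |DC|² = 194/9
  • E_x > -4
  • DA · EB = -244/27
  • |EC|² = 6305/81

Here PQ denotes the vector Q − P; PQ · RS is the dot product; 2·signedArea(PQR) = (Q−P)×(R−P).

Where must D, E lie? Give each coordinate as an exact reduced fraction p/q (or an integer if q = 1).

D = (-13/3, 17/3)
E = (-31/9, 14/9)

1. E_x = -31/9  [line -5·x + -4·y + -11 = 0 ∩ |EC|² = 6305/81]
2. E_y = 14/9  [line -5·x + -4·y + -11 = 0 ∩ |EC|² = 6305/81]
   → E = (-31/9, 14/9)
3. D_x = -13/3  [DC · AE = 643/27 ∩ DA · EB = -244/27]
4. D_y = 17/3  [DC · AE = 643/27 ∩ DA · EB = -244/27]
   → D = (-13/3, 17/3)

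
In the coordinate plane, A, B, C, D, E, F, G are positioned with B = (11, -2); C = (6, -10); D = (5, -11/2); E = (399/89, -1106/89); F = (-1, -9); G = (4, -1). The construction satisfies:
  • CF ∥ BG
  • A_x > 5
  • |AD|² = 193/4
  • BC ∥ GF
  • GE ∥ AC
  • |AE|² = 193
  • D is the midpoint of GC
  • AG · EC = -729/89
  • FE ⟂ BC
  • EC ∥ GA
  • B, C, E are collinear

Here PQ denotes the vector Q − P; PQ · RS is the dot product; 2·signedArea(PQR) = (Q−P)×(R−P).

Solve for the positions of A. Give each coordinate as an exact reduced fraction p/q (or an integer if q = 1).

A = (491/89, 127/89)

1. A_x = 491/89  [GE ∥ AC ∩ EC ∥ GA]
2. A_y = 127/89  [GE ∥ AC ∩ EC ∥ GA]
   → A = (491/89, 127/89)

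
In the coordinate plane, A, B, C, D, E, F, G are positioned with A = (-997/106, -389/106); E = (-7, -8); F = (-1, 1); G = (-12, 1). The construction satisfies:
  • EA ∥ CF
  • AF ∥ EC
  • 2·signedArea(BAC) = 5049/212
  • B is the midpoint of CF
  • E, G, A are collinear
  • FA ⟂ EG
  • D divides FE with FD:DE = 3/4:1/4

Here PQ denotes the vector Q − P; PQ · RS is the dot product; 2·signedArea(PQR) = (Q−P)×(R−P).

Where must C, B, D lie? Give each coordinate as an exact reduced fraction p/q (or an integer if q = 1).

1. C_x = 149/106  [EA ∥ CF ∩ AF ∥ EC]
2. C_y = -353/106  [EA ∥ CF ∩ AF ∥ EC]
   → C = (149/106, -353/106)
3. B_x = 43/212  [B is the midpoint of CF]
4. B_y = -247/212  [B is the midpoint of CF]
   → B = (43/212, -247/212)
5. D_x = -11/2  [D divides FE with FD:DE = 3/4:1/4]
6. D_y = -23/4  [D divides FE with FD:DE = 3/4:1/4]
   → D = (-11/2, -23/4)

B = (43/212, -247/212)
C = (149/106, -353/106)
D = (-11/2, -23/4)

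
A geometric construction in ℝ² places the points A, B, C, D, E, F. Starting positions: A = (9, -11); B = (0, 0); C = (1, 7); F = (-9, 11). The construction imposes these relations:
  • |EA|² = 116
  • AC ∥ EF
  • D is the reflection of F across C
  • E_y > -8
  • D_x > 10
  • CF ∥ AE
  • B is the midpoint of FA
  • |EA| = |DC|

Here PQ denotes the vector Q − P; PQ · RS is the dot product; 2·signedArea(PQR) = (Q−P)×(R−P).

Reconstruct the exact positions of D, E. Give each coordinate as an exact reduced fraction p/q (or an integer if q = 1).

D = (11, 3)
E = (-1, -7)

1. D_x = 11  [D is the reflection of F across C]
2. D_y = 3  [D is the reflection of F across C]
   → D = (11, 3)
3. E_x = -1  [AC ∥ EF ∩ CF ∥ AE]
4. E_y = -7  [AC ∥ EF ∩ CF ∥ AE]
   → E = (-1, -7)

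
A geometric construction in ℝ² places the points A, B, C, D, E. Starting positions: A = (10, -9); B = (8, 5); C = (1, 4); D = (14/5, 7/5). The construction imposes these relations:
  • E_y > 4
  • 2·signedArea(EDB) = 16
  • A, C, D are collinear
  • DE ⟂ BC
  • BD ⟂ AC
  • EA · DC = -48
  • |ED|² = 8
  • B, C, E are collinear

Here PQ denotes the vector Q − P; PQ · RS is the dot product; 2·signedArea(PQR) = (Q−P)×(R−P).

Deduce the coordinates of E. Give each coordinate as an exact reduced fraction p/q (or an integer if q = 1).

E = (12/5, 21/5)

1. E_x = 12/5  [B, C, E are collinear ∩ DE ⟂ BC]
2. E_y = 21/5  [B, C, E are collinear ∩ DE ⟂ BC]
   → E = (12/5, 21/5)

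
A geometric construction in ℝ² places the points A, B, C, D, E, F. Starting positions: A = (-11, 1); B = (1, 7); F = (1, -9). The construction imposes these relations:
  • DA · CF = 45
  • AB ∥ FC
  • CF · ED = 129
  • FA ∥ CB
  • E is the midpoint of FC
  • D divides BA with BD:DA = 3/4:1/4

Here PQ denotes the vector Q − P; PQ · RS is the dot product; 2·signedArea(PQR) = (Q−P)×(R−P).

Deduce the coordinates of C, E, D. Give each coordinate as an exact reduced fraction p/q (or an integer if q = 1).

C = (13, -3)
D = (-8, 5/2)
E = (7, -6)

1. C_x = 13  [FA ∥ CB ∩ AB ∥ FC]
2. C_y = -3  [FA ∥ CB ∩ AB ∥ FC]
   → C = (13, -3)
3. E_x = 7  [E is the midpoint of FC]
4. E_y = -6  [E is the midpoint of FC]
   → E = (7, -6)
5. D_x = -8  [D divides BA with BD:DA = 3/4:1/4]
6. D_y = 5/2  [D divides BA with BD:DA = 3/4:1/4]
   → D = (-8, 5/2)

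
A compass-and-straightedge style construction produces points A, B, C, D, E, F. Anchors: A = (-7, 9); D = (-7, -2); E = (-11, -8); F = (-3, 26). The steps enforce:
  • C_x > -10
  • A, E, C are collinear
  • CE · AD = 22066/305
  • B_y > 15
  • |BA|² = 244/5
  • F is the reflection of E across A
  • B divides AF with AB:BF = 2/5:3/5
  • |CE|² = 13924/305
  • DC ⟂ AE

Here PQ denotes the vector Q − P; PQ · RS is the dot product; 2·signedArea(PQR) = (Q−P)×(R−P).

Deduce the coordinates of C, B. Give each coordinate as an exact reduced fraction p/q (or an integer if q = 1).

B = (-27/5, 79/5)
C = (-2883/305, -434/305)

1. C_x = -2883/305  [A, E, C are collinear ∩ DC ⟂ AE]
2. C_y = -434/305  [A, E, C are collinear ∩ DC ⟂ AE]
   → C = (-2883/305, -434/305)
3. B_x = -27/5  [B divides AF with AB:BF = 2/5:3/5]
4. B_y = 79/5  [B divides AF with AB:BF = 2/5:3/5]
   → B = (-27/5, 79/5)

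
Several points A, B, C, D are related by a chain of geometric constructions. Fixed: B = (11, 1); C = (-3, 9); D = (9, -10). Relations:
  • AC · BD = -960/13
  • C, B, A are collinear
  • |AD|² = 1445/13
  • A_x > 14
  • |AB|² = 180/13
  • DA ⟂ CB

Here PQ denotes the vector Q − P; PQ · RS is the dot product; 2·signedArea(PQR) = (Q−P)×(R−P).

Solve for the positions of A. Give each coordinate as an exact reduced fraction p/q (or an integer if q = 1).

1. A_x = 185/13  [C, B, A are collinear ∩ DA ⟂ CB]
2. A_y = -11/13  [C, B, A are collinear ∩ DA ⟂ CB]
   → A = (185/13, -11/13)

A = (185/13, -11/13)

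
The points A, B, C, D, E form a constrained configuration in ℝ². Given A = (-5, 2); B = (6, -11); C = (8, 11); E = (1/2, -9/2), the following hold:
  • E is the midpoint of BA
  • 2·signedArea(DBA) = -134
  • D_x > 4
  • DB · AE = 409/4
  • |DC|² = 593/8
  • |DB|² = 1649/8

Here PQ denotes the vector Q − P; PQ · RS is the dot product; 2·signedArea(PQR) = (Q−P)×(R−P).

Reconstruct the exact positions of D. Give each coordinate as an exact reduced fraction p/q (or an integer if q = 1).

1. D_x = 17/4  [DB · AE = 409/4 ∩ 2·signedArea(DBA) = -134]
2. D_y = 13/4  [DB · AE = 409/4 ∩ 2·signedArea(DBA) = -134]
   → D = (17/4, 13/4)

D = (17/4, 13/4)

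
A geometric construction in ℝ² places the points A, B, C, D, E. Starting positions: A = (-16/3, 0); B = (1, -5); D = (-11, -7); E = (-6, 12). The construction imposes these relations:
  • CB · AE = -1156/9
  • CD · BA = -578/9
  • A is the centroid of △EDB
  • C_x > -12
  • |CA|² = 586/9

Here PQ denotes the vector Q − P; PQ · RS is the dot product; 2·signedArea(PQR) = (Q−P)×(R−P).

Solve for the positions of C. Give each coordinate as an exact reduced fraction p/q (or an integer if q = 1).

C = (-35/3, 5)

1. C_x = -35/3  [CB · AE = -1156/9 ∩ CD · BA = -578/9]
2. C_y = 5  [CB · AE = -1156/9 ∩ CD · BA = -578/9]
   → C = (-35/3, 5)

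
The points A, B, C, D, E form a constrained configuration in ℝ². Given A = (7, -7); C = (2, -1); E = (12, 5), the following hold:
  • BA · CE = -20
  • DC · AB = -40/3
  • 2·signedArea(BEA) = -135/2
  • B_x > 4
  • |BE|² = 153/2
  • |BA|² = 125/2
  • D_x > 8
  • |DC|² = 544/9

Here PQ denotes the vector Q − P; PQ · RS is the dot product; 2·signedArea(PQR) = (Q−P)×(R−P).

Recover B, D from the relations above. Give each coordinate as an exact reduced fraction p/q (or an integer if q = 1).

B = (9/2, 1/2)
D = (26/3, 3)

1. B_x = 9/2  [2·signedArea(BEA) = -135/2 ∩ BA · CE = -20]
2. B_y = 1/2  [2·signedArea(BEA) = -135/2 ∩ BA · CE = -20]
   → B = (9/2, 1/2)
3. D_x = 26/3  [line 5/2·x + -15/2·y + 5/6 = 0 ∩ |DC|² = 544/9]
4. D_y = 3  [line 5/2·x + -15/2·y + 5/6 = 0 ∩ |DC|² = 544/9]
   → D = (26/3, 3)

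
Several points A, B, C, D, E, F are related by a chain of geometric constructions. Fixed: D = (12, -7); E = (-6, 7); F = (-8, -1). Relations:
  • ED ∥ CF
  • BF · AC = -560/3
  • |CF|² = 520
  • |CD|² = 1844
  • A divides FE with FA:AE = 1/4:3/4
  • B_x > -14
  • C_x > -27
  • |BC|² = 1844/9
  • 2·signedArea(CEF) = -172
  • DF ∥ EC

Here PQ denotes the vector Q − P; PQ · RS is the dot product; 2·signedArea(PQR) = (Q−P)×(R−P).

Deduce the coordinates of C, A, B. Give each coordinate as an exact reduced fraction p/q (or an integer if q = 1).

A = (-15/2, 1)
B = (-40/3, 19/3)
C = (-26, 13)

1. C_x = -26  [ED ∥ CF ∩ DF ∥ EC]
2. C_y = 13  [ED ∥ CF ∩ DF ∥ EC]
   → C = (-26, 13)
3. A_x = -15/2  [A divides FE with FA:AE = 1/4:3/4]
4. A_y = 1  [A divides FE with FA:AE = 1/4:3/4]
   → A = (-15/2, 1)
5. B_x = -40/3  [line 37/2·x + -12·y + 968/3 = 0 ∩ |BC|² = 1844/9]
6. B_y = 19/3  [line 37/2·x + -12·y + 968/3 = 0 ∩ |BC|² = 1844/9]
   → B = (-40/3, 19/3)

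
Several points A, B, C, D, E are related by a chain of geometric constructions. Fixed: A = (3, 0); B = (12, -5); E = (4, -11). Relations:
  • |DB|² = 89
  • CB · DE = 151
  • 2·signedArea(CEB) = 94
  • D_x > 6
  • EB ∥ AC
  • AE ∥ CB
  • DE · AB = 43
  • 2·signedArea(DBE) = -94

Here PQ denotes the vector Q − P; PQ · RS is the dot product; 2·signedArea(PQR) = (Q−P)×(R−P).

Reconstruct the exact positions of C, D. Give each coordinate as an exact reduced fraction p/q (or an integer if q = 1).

1. C_x = 11  [AE ∥ CB ∩ EB ∥ AC]
2. C_y = 6  [AE ∥ CB ∩ EB ∥ AC]
   → C = (11, 6)
3. D_x = 7  [2·signedArea(DBE) = -94 ∩ DE · AB = 43]
4. D_y = 3  [2·signedArea(DBE) = -94 ∩ DE · AB = 43]
   → D = (7, 3)

C = (11, 6)
D = (7, 3)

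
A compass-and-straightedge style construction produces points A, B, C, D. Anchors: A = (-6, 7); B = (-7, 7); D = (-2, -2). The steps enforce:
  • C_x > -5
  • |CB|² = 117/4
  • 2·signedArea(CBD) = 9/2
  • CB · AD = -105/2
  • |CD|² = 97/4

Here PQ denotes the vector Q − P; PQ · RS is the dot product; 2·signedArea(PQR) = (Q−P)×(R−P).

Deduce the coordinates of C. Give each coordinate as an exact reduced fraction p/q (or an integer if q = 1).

1. C_x = -4  [2·signedArea(CBD) = 9/2 ∩ CB · AD = -105/2]
2. C_y = 5/2  [2·signedArea(CBD) = 9/2 ∩ CB · AD = -105/2]
   → C = (-4, 5/2)

C = (-4, 5/2)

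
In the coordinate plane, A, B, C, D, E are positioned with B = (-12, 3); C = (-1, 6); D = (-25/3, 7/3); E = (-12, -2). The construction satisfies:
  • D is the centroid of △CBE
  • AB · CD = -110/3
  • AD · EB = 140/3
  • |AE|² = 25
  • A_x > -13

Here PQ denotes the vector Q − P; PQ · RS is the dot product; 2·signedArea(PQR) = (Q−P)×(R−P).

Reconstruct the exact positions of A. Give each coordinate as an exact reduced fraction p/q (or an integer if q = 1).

1. A_x = -12  [AB · CD = -110/3 ∩ AD · EB = 140/3]
2. A_y = -7  [AB · CD = -110/3 ∩ AD · EB = 140/3]
   → A = (-12, -7)

A = (-12, -7)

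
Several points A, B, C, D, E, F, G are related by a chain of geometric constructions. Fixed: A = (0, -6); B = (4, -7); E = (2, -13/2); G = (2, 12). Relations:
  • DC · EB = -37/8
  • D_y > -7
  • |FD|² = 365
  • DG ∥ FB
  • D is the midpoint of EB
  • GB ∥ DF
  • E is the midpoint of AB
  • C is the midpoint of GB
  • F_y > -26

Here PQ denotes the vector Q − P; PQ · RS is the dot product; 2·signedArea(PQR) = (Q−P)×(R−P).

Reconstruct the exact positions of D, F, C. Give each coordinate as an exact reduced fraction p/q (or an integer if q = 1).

1. D_x = 3  [D is the midpoint of EB]
2. D_y = -27/4  [D is the midpoint of EB]
   → D = (3, -27/4)
3. F_x = 5  [DG ∥ FB ∩ GB ∥ DF]
4. F_y = -103/4  [DG ∥ FB ∩ GB ∥ DF]
   → F = (5, -103/4)
5. C_x = 3  [C is the midpoint of GB]
6. C_y = 5/2  [C is the midpoint of GB]
   → C = (3, 5/2)

C = (3, 5/2)
D = (3, -27/4)
F = (5, -103/4)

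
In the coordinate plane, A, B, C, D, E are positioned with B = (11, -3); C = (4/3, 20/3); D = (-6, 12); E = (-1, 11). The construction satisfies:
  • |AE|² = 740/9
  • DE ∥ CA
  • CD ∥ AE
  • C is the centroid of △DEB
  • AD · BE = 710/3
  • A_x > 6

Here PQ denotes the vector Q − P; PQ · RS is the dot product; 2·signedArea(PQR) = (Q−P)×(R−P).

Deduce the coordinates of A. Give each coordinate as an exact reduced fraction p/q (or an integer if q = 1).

1. A_x = 19/3  [CD ∥ AE ∩ DE ∥ CA]
2. A_y = 17/3  [CD ∥ AE ∩ DE ∥ CA]
   → A = (19/3, 17/3)

A = (19/3, 17/3)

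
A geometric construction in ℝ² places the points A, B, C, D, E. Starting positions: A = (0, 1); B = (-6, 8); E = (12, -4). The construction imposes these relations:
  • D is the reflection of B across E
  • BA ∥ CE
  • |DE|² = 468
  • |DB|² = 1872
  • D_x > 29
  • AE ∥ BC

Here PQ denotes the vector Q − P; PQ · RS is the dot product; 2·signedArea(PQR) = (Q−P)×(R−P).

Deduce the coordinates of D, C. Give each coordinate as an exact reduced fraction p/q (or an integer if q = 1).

1. D_x = 30  [D is the reflection of B across E]
2. D_y = -16  [D is the reflection of B across E]
   → D = (30, -16)
3. C_x = 6  [BA ∥ CE ∩ AE ∥ BC]
4. C_y = 3  [BA ∥ CE ∩ AE ∥ BC]
   → C = (6, 3)

C = (6, 3)
D = (30, -16)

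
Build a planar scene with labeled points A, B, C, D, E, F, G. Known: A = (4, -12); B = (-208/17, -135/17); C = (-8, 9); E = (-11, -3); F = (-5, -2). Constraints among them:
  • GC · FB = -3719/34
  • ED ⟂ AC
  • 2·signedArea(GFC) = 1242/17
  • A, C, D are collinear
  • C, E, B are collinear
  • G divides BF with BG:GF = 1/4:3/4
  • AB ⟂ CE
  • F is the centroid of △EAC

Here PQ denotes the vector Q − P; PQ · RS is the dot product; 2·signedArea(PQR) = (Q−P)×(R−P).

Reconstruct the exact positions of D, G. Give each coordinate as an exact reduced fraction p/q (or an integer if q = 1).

D = (-232/65, 81/65)
G = (-709/68, -439/68)

1. D_x = -232/65  [A, C, D are collinear ∩ ED ⟂ AC]
2. D_y = 81/65  [A, C, D are collinear ∩ ED ⟂ AC]
   → D = (-232/65, 81/65)
3. G_x = -709/68  [G divides BF with BG:GF = 1/4:3/4]
4. G_y = -439/68  [G divides BF with BG:GF = 1/4:3/4]
   → G = (-709/68, -439/68)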